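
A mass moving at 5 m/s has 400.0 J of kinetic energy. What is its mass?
m = 2·KE/v² = 2·400.0/(5)² = 32.0 kg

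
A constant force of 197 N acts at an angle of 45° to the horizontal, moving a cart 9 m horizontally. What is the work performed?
W = F·d·cosθ = (197)(9)cos(45°) = 1254 J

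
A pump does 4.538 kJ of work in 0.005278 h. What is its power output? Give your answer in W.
Convert to SI: W = 4538.0 J, t = 19.0008 s
P = W/t = 4538.0/19.0008 = 238.8 W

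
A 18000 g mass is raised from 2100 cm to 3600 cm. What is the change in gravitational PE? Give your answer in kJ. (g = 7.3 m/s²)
Convert to SI: m = 18.0 kg, Δh = 15.0 m
ΔPE = mgΔh = (18.0)(7.3)(15.0) = 1971.0 J = 1.971 kJ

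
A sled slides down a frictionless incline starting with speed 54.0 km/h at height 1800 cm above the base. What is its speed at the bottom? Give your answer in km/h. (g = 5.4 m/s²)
Convert to SI: v₀ = 15.0 m/s, h = 18.0 m
½mv₀² + mgh = ½mv² ⇒ v = √(v₀² + 2gh) = √(15.0² + 2·5.4·18.0) = 20.4793 m/s = 73.73 km/h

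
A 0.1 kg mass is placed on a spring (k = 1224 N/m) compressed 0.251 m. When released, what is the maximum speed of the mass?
½kx² = ½mv² ⇒ v = x√(k/m) = (0.251)√(1224/0.1) = 27.77 m/s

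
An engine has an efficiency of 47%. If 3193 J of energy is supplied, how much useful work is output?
W_out = η·W_in = 0.47·3193 = 1500.71 J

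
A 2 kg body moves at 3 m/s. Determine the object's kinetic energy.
KE = ½mv² = ½(2)(3)² = 9.0 J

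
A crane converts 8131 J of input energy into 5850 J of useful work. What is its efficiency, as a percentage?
η = W_out/W_in = 5850/8131 = 71.95%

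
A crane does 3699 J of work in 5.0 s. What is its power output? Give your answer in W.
P = W/t = 3699.0/5.0 = 739.8 W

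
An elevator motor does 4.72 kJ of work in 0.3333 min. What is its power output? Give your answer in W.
Convert to SI: W = 4720.0 J, t = 19.998 s
P = W/t = 4720.0/19.998 = 236.0 W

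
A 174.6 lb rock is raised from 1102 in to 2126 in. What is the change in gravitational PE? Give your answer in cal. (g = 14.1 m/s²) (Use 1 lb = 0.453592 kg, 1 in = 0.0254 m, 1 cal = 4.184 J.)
Convert to SI: m = 79.1972 kg, Δh = 26.0096 m
ΔPE = mgΔh = (79.1972)(14.1)(26.0096) = 29044.4 J = 6942 cal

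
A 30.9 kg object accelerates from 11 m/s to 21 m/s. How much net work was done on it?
W = ΔKE = ½m(v₂² − v₁²) = ½(30.9)(21² − 11²) = 4944.0 J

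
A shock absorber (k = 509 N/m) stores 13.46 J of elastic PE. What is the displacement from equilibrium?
x = √(2·PE/k) = √(2·13.46/509) = 0.23 m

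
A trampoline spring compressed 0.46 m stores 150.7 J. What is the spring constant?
k = 2·PE/x² = 2·150.7/(0.46)² = 1424 N/m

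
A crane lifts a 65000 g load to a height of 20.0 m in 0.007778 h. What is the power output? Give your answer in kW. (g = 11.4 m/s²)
Convert to SI: m = 65.0 kg, h = 20.0 m, t = 28.0008 s
P = mgh/t = (65.0)(11.4)(20.0)/28.0008 = 529.271 W = 0.5293 kW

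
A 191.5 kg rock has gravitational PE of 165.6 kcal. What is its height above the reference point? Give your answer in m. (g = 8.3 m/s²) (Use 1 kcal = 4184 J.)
Convert to SI: m = 191.5 kg, PE = 692870 J
h = PE/(mg) = 692870/(191.5·8.3) = 435.9 m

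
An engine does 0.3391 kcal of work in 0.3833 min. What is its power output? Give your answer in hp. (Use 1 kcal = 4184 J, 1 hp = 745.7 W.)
Convert to SI: W = 1418.79 J, t = 22.998 s
P = W/t = 1418.79/22.998 = 61.6921 W = 0.08273 hp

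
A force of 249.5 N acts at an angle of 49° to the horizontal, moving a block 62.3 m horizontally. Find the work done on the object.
W = F·d·cosθ = (249.5)(62.3)cos(49°) = 10200 J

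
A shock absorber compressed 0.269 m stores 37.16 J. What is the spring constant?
k = 2·PE/x² = 2·37.16/(0.269)² = 1027 N/m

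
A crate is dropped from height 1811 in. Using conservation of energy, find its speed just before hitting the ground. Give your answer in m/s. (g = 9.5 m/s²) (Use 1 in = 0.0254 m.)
Convert to SI: h = 45.9994 m
mgh = ½mv² ⇒ v = √(2gh) = √(2·9.5·45.9994) = 29.56 m/s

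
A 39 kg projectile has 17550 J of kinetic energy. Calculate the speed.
v = √(2·KE/m) = √(2·17550/39) = 30.0 m/s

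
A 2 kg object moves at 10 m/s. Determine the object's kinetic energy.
KE = ½mv² = ½(2)(10)² = 100.0 J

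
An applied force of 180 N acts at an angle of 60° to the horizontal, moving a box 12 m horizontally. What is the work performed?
W = F·d·cosθ = (180)(12)cos(60°) = 1080 J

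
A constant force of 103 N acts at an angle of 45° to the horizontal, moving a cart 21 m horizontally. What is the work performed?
W = F·d·cosθ = (103)(21)cos(45°) = 1529 J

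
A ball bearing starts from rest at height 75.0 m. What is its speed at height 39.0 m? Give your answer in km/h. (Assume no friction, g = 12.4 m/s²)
mgh₁ = mgh₂ + ½mv² ⇒ v = √(2g(h₁−h₂)) = √(2·12.4·36.0) = 29.8798 m/s = 107.6 km/h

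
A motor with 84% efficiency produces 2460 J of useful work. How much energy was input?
W_in = W_out/η = 2460/0.84 = 2929 J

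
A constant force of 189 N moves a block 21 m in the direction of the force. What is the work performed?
W = F·d = (189)(21) = 3969 J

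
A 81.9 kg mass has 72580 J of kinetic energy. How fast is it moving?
v = √(2·KE/m) = √(2·72580/81.9) = 42.1 m/s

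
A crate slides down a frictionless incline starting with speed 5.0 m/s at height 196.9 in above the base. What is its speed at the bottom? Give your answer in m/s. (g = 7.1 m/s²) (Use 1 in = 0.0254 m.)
Convert to SI: v₀ = 5.0 m/s, h = 5.00126 m
½mv₀² + mgh = ½mv² ⇒ v = √(v₀² + 2gh) = √(5.0² + 2·7.1·5.00126) = 9.799 m/s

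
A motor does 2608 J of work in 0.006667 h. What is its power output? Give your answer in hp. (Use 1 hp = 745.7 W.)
Convert to SI: W = 2608.0 J, t = 24.0012 s
P = W/t = 2608.0/24.0012 = 108.661 W = 0.1457 hp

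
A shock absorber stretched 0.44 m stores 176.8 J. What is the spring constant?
k = 2·PE/x² = 2·176.8/(0.44)² = 1826 N/m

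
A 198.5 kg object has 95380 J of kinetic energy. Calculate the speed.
v = √(2·KE/m) = √(2·95380/198.5) = 31.0 m/s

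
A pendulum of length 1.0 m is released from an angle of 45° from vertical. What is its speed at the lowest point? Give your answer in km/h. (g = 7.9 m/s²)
h = L(1 − cosθ) = 1.0(1 − cos45°) = 0.292893 m
v = √(2gh) = √(2·7.9·0.292893) = 2.15121 m/s = 7.744 km/h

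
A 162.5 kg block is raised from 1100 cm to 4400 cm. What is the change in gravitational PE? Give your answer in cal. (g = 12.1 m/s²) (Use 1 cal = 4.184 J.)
Convert to SI: m = 162.5 kg, Δh = 33.0 m
ΔPE = mgΔh = (162.5)(12.1)(33.0) = 64886.3 J = 15510 cal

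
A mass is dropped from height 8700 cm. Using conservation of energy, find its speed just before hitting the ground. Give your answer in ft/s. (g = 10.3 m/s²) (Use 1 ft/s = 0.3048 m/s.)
Convert to SI: h = 87.0 m
mgh = ½mv² ⇒ v = √(2gh) = √(2·10.3·87.0) = 42.3344 m/s = 138.9 ft/s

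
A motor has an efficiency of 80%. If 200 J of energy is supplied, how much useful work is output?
W_out = η·W_in = 0.8·200 = 160.0 J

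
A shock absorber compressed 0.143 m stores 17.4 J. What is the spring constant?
k = 2·PE/x² = 2·17.4/(0.143)² = 1702 N/m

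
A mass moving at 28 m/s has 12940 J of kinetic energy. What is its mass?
m = 2·KE/v² = 2·12940/(28)² = 33.01 kg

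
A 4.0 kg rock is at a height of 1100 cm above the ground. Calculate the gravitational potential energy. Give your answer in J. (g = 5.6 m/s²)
Convert to SI: m = 4.0 kg, h = 11.0 m
PE = mgh = (4.0)(5.6)(11.0) = 246.4 J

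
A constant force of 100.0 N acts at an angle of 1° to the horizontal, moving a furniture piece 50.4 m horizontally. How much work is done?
W = F·d·cosθ = (100.0)(50.4)cos(1°) = 5039 J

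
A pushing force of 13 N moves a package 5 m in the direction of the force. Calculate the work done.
W = F·d = (13)(5) = 65.0 J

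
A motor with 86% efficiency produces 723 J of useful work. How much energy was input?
W_in = W_out/η = 723/0.86 = 840.7 J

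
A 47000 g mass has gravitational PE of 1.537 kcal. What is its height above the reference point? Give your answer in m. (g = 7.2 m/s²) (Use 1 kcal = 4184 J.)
Convert to SI: m = 47.0 kg, PE = 6430.81 J
h = PE/(mg) = 6430.81/(47.0·7.2) = 19.0 m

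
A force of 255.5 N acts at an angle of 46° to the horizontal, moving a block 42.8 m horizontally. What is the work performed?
W = F·d·cosθ = (255.5)(42.8)cos(46°) = 7596 J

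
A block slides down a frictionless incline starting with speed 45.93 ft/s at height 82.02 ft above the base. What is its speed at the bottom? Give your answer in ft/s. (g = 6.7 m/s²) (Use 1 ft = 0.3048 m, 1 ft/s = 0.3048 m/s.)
Convert to SI: v₀ = 13.9995 m/s, h = 24.9997 m
½mv₀² + mgh = ½mv² ⇒ v = √(v₀² + 2gh) = √(13.9995² + 2·6.7·24.9997) = 23.043 m/s = 75.6 ft/s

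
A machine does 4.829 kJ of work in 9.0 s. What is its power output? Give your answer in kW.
Convert to SI: W = 4829.0 J, t = 9.0 s
P = W/t = 4829.0/9.0 = 536.556 W = 0.5366 kW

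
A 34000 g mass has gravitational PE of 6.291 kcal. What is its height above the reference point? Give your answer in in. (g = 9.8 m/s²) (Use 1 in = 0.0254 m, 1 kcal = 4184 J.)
Convert to SI: m = 34.0 kg, PE = 26321.5 J
h = PE/(mg) = 26321.5/(34.0·9.8) = 78.9962 m = 3110 in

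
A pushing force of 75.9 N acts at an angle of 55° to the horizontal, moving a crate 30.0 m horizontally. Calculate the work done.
W = F·d·cosθ = (75.9)(30.0)cos(55°) = 1306 J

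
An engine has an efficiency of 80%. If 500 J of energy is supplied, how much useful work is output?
W_out = η·W_in = 0.8·500 = 400.0 J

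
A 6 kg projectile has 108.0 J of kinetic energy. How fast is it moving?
v = √(2·KE/m) = √(2·108.0/6) = 6.0 m/s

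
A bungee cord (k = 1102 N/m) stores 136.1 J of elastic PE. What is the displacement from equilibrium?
x = √(2·PE/k) = √(2·136.1/1102) = 0.497 m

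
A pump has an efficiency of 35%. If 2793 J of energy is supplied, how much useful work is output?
W_out = η·W_in = 0.35·2793 = 977.55 J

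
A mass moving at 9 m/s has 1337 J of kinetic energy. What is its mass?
m = 2·KE/v² = 2·1337/(9)² = 33.01 kg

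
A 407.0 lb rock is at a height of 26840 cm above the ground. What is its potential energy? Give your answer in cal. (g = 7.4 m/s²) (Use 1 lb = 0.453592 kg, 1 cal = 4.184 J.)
Convert to SI: m = 184.612 kg, h = 268.4 m
PE = mgh = (184.612)(7.4)(268.4) = 366669 J = 87640 cal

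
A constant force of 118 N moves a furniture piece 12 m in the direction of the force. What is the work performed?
W = F·d = (118)(12) = 1416 J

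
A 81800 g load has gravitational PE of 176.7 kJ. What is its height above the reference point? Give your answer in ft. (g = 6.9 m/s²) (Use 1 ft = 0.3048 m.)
Convert to SI: m = 81.8 kg, PE = 176700 J
h = PE/(mg) = 176700/(81.8·6.9) = 313.065 m = 1027 ft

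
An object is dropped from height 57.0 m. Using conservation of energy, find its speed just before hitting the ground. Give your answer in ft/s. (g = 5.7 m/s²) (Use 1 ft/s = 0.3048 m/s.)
mgh = ½mv² ⇒ v = √(2gh) = √(2·5.7·57.0) = 25.4912 m/s = 83.63 ft/s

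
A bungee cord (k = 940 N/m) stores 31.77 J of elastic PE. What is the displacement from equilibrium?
x = √(2·PE/k) = √(2·31.77/940) = 0.26 m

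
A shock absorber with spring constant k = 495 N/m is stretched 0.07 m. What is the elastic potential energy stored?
PE = ½kx² = ½(495)(0.07)² = 1.213 J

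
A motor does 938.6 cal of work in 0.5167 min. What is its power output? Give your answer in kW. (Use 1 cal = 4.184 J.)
Convert to SI: W = 3927.1 J, t = 31.002 s
P = W/t = 3927.1/31.002 = 126.673 W = 0.1267 kW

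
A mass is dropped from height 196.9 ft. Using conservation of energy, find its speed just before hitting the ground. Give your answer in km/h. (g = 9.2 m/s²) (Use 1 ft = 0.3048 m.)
Convert to SI: h = 60.0151 m
mgh = ½mv² ⇒ v = √(2gh) = √(2·9.2·60.0151) = 33.2307 m/s = 119.6 km/h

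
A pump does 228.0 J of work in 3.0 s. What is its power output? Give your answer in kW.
P = W/t = 228.0/3.0 = 76.0 W = 0.076 kW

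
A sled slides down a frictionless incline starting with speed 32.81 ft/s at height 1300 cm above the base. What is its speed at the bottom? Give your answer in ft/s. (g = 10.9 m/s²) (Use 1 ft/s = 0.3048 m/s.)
Convert to SI: v₀ = 10.0005 m/s, h = 13.0 m
½mv₀² + mgh = ½mv² ⇒ v = √(v₀² + 2gh) = √(10.0005² + 2·10.9·13.0) = 19.5809 m/s = 64.24 ft/s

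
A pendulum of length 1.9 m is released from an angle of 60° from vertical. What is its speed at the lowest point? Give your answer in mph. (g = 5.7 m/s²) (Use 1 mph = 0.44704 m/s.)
h = L(1 − cosθ) = 1.9(1 − cos60°) = 0.95 m
v = √(2gh) = √(2·5.7·0.95) = 3.2909 m/s = 7.362 mph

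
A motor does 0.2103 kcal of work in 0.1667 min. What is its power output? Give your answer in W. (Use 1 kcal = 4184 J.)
Convert to SI: W = 879.895 J, t = 10.002 s
P = W/t = 879.895/10.002 = 87.97 W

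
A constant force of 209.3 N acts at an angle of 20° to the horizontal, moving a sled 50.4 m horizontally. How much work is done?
W = F·d·cosθ = (209.3)(50.4)cos(20°) = 9913 J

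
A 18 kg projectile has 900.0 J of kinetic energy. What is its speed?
v = √(2·KE/m) = √(2·900.0/18) = 10.0 m/s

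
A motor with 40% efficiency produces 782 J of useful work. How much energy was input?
W_in = W_out/η = 782/0.4 = 1955 J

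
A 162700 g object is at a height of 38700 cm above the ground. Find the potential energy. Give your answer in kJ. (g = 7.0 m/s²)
Convert to SI: m = 162.7 kg, h = 387.0 m
PE = mgh = (162.7)(7.0)(387.0) = 440754 J = 440.8 kJ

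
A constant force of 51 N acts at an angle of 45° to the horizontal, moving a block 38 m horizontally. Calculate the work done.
W = F·d·cosθ = (51)(38)cos(45°) = 1370 J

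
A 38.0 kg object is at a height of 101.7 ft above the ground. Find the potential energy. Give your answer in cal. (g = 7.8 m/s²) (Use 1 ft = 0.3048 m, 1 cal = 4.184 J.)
Convert to SI: m = 38.0 kg, h = 30.9982 m
PE = mgh = (38.0)(7.8)(30.9982) = 9187.85 J = 2196 cal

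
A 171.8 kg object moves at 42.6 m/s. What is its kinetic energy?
KE = ½mv² = ½(171.8)(42.6)² = 155900 J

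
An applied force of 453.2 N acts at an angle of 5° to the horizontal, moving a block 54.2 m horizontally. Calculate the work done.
W = F·d·cosθ = (453.2)(54.2)cos(5°) = 24470 J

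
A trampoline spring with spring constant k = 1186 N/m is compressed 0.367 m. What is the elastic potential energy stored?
PE = ½kx² = ½(1186)(0.367)² = 79.87 J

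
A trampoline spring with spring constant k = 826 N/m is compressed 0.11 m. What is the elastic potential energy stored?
PE = ½kx² = ½(826)(0.11)² = 4.997 J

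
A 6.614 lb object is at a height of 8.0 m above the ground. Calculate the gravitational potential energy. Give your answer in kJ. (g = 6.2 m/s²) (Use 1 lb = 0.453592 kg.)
Convert to SI: m = 3.00006 kg, h = 8.0 m
PE = mgh = (3.00006)(6.2)(8.0) = 148.803 J = 0.1488 kJ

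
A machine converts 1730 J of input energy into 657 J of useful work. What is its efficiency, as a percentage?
η = W_out/W_in = 657/1730 = 37.98%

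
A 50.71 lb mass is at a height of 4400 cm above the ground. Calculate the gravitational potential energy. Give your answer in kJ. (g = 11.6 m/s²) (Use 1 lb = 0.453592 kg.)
Convert to SI: m = 23.0017 kg, h = 44.0 m
PE = mgh = (23.0017)(11.6)(44.0) = 11740.0 J = 11.74 kJ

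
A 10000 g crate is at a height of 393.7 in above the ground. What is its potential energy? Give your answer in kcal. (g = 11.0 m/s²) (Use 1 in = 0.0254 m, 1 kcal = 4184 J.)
Convert to SI: m = 10.0 kg, h = 9.99998 m
PE = mgh = (10.0)(11.0)(9.99998) = 1100.0 J = 0.2629 kcal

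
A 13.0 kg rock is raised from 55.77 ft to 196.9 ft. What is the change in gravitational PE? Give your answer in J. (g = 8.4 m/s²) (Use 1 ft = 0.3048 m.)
Convert to SI: m = 13.0 kg, Δh = 43.0164 m
ΔPE = mgΔh = (13.0)(8.4)(43.0164) = 4697 J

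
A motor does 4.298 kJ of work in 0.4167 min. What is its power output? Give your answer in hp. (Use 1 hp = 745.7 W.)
Convert to SI: W = 4298.0 J, t = 25.002 s
P = W/t = 4298.0/25.002 = 171.906 W = 0.2305 hp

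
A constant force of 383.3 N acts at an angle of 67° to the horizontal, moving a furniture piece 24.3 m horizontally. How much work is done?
W = F·d·cosθ = (383.3)(24.3)cos(67°) = 3639 J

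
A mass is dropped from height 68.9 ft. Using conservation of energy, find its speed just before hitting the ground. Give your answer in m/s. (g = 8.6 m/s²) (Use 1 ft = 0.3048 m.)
Convert to SI: h = 21.0007 m
mgh = ½mv² ⇒ v = √(2gh) = √(2·8.6·21.0007) = 19.01 m/s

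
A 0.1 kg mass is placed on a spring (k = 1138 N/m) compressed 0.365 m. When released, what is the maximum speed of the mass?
½kx² = ½mv² ⇒ v = x√(k/m) = (0.365)√(1138/0.1) = 38.94 m/s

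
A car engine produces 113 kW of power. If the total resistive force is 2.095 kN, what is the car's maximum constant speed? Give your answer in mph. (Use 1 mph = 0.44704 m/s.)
Convert to SI: F = 2095.0 N
P = Fv ⇒ v = P/F = 113000 W/2095.0 N = 53.9379 m/s = 120.7 mph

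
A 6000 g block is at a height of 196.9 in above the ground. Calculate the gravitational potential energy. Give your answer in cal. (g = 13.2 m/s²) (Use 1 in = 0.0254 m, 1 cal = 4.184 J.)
Convert to SI: m = 6.0 kg, h = 5.00126 m
PE = mgh = (6.0)(13.2)(5.00126) = 396.1 J = 94.67 cal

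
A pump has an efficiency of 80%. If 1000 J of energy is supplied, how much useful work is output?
W_out = η·W_in = 0.8·1000 = 800.0 J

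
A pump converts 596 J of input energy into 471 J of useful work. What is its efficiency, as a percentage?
η = W_out/W_in = 471/596 = 79.03%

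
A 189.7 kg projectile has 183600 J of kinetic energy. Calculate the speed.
v = √(2·KE/m) = √(2·183600/189.7) = 44.0 m/s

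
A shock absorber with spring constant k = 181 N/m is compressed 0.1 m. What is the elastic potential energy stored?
PE = ½kx² = ½(181)(0.1)² = 0.905 J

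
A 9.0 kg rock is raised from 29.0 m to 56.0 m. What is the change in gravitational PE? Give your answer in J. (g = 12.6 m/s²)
ΔPE = mgΔh = (9.0)(12.6)(27.0) = 3062 J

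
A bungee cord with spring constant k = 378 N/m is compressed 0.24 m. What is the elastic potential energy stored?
PE = ½kx² = ½(378)(0.24)² = 10.89 J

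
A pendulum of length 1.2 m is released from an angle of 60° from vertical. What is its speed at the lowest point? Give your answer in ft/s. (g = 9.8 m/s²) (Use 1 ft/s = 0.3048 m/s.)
h = L(1 − cosθ) = 1.2(1 − cos60°) = 0.6 m
v = √(2gh) = √(2·9.8·0.6) = 3.42929 m/s = 11.25 ft/s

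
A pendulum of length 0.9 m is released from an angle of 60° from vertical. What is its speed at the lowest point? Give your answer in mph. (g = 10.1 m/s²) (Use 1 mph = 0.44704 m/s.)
h = L(1 − cosθ) = 0.9(1 − cos60°) = 0.45 m
v = √(2gh) = √(2·10.1·0.45) = 3.01496 m/s = 6.744 mph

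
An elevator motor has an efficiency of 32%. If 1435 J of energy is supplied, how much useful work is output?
W_out = η·W_in = 0.32·1435 = 459.2 J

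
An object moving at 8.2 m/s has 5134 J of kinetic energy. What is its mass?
m = 2·KE/v² = 2·5134/(8.2)² = 152.7 kg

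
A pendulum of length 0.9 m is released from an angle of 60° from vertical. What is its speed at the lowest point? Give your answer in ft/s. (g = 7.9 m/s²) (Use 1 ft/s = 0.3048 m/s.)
h = L(1 − cosθ) = 0.9(1 − cos60°) = 0.45 m
v = √(2gh) = √(2·7.9·0.45) = 2.66646 m/s = 8.748 ft/s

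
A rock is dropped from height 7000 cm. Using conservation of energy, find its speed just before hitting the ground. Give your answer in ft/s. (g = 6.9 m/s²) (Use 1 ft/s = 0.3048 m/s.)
Convert to SI: h = 70.0 m
mgh = ½mv² ⇒ v = √(2gh) = √(2·6.9·70.0) = 31.0805 m/s = 102.0 ft/s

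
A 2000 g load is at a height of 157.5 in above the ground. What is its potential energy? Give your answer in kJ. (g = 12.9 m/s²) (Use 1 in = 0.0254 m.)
Convert to SI: m = 2.0 kg, h = 4.0005 m
PE = mgh = (2.0)(12.9)(4.0005) = 103.213 J = 0.1032 kJ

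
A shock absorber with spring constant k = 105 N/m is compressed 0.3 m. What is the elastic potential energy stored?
PE = ½kx² = ½(105)(0.3)² = 4.725 J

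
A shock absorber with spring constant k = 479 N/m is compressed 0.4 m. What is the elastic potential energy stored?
PE = ½kx² = ½(479)(0.4)² = 38.32 J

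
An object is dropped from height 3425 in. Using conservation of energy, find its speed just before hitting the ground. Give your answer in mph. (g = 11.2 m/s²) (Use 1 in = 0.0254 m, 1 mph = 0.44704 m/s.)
Convert to SI: h = 86.995 m
mgh = ½mv² ⇒ v = √(2gh) = √(2·11.2·86.995) = 44.1439 m/s = 98.75 mph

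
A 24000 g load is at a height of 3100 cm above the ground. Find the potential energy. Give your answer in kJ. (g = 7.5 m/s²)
Convert to SI: m = 24.0 kg, h = 31.0 m
PE = mgh = (24.0)(7.5)(31.0) = 5580.0 J = 5.58 kJ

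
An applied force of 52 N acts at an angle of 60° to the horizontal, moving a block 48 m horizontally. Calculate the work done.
W = F·d·cosθ = (52)(48)cos(60°) = 1248 J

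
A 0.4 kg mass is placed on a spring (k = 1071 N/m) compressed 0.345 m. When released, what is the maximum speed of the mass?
½kx² = ½mv² ⇒ v = x√(k/m) = (0.345)√(1071/0.4) = 17.85 m/s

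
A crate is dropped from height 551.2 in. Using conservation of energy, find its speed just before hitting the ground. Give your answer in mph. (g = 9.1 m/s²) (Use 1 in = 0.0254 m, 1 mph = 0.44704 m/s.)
Convert to SI: h = 14.0005 m
mgh = ½mv² ⇒ v = √(2gh) = √(2·9.1·14.0005) = 15.9627 m/s = 35.71 mph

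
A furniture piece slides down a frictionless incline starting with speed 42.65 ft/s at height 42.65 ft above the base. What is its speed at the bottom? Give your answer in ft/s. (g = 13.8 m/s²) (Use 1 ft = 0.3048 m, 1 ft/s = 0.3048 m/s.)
Convert to SI: v₀ = 12.9997 m/s, h = 12.9997 m
½mv₀² + mgh = ½mv² ⇒ v = √(v₀² + 2gh) = √(12.9997² + 2·13.8·12.9997) = 22.9736 m/s = 75.37 ft/s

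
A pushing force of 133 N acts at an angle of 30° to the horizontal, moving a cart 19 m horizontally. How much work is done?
W = F·d·cosθ = (133)(19)cos(30°) = 2188 J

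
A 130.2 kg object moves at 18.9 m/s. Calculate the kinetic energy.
KE = ½mv² = ½(130.2)(18.9)² = 23250 J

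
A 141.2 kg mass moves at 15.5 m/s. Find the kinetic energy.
KE = ½mv² = ½(141.2)(15.5)² = 16960 J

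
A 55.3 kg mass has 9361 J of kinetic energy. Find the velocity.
v = √(2·KE/m) = √(2·9361/55.3) = 18.4 m/s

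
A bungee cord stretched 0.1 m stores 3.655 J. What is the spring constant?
k = 2·PE/x² = 2·3.655/(0.1)² = 731.0 N/m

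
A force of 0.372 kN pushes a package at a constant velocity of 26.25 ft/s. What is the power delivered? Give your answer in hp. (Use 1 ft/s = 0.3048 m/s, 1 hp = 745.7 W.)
Convert to SI: F = 372.0 N, v = 8.001 m/s
P = Fv = (372.0)(8.001) = 2976.37 W = 3.991 hp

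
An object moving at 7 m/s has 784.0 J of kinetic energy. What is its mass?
m = 2·KE/v² = 2·784.0/(7)² = 32.0 kg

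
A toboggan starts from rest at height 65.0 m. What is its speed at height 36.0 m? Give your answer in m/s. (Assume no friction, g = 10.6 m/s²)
mgh₁ = mgh₂ + ½mv² ⇒ v = √(2g(h₁−h₂)) = √(2·10.6·29.0) = 24.8 m/s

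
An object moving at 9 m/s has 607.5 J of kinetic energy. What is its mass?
m = 2·KE/v² = 2·607.5/(9)² = 15.0 kg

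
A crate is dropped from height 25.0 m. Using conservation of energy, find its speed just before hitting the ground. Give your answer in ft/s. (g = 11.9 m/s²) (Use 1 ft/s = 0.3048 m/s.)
mgh = ½mv² ⇒ v = √(2gh) = √(2·11.9·25.0) = 24.3926 m/s = 80.03 ft/s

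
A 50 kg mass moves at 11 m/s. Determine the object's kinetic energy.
KE = ½mv² = ½(50)(11)² = 3025.0 J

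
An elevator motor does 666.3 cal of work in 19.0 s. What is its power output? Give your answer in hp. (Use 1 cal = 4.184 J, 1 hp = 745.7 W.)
Convert to SI: W = 2787.8 J, t = 19.0 s
P = W/t = 2787.8/19.0 = 146.726 W = 0.1968 hp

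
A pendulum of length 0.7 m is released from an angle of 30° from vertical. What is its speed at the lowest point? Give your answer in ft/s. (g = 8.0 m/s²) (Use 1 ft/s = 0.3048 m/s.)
h = L(1 − cosθ) = 0.7(1 − cos30°) = 0.0937822 m
v = √(2gh) = √(2·8.0·0.0937822) = 1.22496 m/s = 4.019 ft/s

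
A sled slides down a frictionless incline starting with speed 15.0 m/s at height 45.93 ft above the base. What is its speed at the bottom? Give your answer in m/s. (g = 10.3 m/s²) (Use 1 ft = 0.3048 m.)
Convert to SI: v₀ = 15.0 m/s, h = 13.9995 m
½mv₀² + mgh = ½mv² ⇒ v = √(v₀² + 2gh) = √(15.0² + 2·10.3·13.9995) = 22.66 m/s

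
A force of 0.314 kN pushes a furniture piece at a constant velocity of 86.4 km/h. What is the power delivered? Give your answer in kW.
Convert to SI: F = 314.0 N, v = 24.0 m/s
P = Fv = (314.0)(24.0) = 7536.0 W = 7.536 kW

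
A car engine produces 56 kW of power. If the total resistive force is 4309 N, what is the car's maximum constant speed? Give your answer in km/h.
P = Fv ⇒ v = P/F = 56000 W/4309.0 N = 12.9961 m/s = 46.79 km/h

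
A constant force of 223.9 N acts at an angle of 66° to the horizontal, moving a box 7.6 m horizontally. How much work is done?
W = F·d·cosθ = (223.9)(7.6)cos(66°) = 692.1 J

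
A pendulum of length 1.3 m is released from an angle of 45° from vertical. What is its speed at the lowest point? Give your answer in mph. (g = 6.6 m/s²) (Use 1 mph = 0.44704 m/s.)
h = L(1 − cosθ) = 1.3(1 − cos45°) = 0.380761 m
v = √(2gh) = √(2·6.6·0.380761) = 2.24188 m/s = 5.015 mph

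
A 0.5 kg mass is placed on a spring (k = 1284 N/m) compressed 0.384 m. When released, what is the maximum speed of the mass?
½kx² = ½mv² ⇒ v = x√(k/m) = (0.384)√(1284/0.5) = 19.46 m/s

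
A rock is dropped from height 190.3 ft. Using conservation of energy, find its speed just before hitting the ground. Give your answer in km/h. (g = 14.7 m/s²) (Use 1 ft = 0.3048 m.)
Convert to SI: h = 58.0034 m
mgh = ½mv² ⇒ v = √(2gh) = √(2·14.7·58.0034) = 41.2953 m/s = 148.7 km/h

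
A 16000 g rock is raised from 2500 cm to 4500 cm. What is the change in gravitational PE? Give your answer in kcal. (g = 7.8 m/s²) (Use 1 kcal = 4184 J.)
Convert to SI: m = 16.0 kg, Δh = 20.0 m
ΔPE = mgΔh = (16.0)(7.8)(20.0) = 2496.0 J = 0.5966 kcal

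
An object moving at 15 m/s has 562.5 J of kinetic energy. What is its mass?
m = 2·KE/v² = 2·562.5/(15)² = 5.0 kg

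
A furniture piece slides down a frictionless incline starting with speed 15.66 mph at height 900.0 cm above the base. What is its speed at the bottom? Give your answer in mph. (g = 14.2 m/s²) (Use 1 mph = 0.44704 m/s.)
Convert to SI: v₀ = 7.00065 m/s, h = 9.0 m
½mv₀² + mgh = ½mv² ⇒ v = √(v₀² + 2gh) = √(7.00065² + 2·14.2·9.0) = 17.4531 m/s = 39.04 mph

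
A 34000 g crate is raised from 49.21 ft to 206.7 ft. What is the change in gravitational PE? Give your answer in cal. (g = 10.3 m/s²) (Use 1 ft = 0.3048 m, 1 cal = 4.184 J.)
Convert to SI: m = 34.0 kg, Δh = 48.003 m
ΔPE = mgΔh = (34.0)(10.3)(48.003) = 16810.6 J = 4018 cal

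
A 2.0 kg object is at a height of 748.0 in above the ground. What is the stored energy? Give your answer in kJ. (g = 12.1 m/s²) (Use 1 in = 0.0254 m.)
Convert to SI: m = 2.0 kg, h = 18.9992 m
PE = mgh = (2.0)(12.1)(18.9992) = 459.781 J = 0.4598 kJ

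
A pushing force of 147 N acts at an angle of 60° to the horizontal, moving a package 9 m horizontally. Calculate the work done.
W = F·d·cosθ = (147)(9)cos(60°) = 661.5 J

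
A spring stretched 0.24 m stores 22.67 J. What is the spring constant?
k = 2·PE/x² = 2·22.67/(0.24)² = 787.2 N/m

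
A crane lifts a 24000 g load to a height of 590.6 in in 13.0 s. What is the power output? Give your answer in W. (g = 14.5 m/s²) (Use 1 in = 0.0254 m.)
Convert to SI: m = 24.0 kg, h = 15.0012 m, t = 13.0 s
P = mgh/t = (24.0)(14.5)(15.0012)/13.0 = 401.6 W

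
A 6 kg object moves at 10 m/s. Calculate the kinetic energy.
KE = ½mv² = ½(6)(10)² = 300.0 J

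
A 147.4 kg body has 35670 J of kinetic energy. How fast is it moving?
v = √(2·KE/m) = √(2·35670/147.4) = 22.0 m/s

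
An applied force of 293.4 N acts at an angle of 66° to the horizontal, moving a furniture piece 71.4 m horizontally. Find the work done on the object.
W = F·d·cosθ = (293.4)(71.4)cos(66°) = 8521 J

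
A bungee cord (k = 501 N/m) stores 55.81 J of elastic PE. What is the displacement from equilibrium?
x = √(2·PE/k) = √(2·55.81/501) = 0.472 m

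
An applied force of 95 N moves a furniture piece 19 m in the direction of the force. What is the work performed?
W = F·d = (95)(19) = 1805 J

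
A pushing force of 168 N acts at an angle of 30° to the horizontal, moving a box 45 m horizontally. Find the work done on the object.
W = F·d·cosθ = (168)(45)cos(30°) = 6547 J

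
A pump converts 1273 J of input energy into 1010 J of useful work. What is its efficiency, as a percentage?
η = W_out/W_in = 1010/1273 = 79.34%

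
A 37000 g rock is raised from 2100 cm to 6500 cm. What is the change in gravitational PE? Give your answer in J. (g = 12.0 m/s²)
Convert to SI: m = 37.0 kg, Δh = 44.0 m
ΔPE = mgΔh = (37.0)(12.0)(44.0) = 19540 J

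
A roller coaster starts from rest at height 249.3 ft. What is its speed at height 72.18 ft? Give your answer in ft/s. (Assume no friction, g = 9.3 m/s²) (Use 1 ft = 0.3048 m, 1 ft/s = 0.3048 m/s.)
Convert to SI: h₁−h₂ = 53.9862 m
mgh₁ = mgh₂ + ½mv² ⇒ v = √(2g(h₁−h₂)) = √(2·9.3·53.9862) = 31.6882 m/s = 104.0 ft/s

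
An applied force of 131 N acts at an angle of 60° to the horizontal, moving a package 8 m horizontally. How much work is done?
W = F·d·cosθ = (131)(8)cos(60°) = 524.0 J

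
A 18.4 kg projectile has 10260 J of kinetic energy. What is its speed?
v = √(2·KE/m) = √(2·10260/18.4) = 33.39 m/s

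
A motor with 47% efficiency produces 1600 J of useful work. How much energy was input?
W_in = W_out/η = 1600/0.47 = 3404 J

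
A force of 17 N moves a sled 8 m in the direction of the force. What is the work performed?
W = F·d = (17)(8) = 136.0 J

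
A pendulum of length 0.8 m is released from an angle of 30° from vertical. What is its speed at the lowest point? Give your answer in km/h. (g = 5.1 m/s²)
h = L(1 − cosθ) = 0.8(1 − cos30°) = 0.10718 m
v = √(2gh) = √(2·5.1·0.10718) = 1.04558 m/s = 3.764 km/h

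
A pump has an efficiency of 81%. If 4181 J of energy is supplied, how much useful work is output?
W_out = η·W_in = 0.81·4181 = 3386.61 J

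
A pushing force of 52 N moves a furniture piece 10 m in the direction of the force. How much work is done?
W = F·d = (52)(10) = 520.0 J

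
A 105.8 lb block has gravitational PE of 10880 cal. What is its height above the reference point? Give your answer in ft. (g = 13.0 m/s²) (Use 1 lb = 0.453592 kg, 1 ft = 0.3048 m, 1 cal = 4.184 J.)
Convert to SI: m = 47.99 kg, PE = 45521.9 J
h = PE/(mg) = 45521.9/(47.99·13.0) = 72.9669 m = 239.4 ft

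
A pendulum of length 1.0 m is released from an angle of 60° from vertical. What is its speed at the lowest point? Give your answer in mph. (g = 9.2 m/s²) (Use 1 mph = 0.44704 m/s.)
h = L(1 − cosθ) = 1.0(1 − cos60°) = 0.5 m
v = √(2gh) = √(2·9.2·0.5) = 3.03315 m/s = 6.785 mph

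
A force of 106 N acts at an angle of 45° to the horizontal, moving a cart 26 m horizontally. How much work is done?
W = F·d·cosθ = (106)(26)cos(45°) = 1949 J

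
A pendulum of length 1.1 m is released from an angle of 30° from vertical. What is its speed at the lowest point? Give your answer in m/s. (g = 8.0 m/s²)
h = L(1 − cosθ) = 1.1(1 − cos30°) = 0.147372 m
v = √(2gh) = √(2·8.0·0.147372) = 1.536 m/s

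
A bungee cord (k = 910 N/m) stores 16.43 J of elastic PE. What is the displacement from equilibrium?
x = √(2·PE/k) = √(2·16.43/910) = 0.19 m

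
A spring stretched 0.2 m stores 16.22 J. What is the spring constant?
k = 2·PE/x² = 2·16.22/(0.2)² = 811.0 N/m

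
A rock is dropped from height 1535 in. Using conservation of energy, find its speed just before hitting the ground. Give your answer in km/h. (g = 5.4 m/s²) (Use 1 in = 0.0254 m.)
Convert to SI: h = 38.989 m
mgh = ½mv² ⇒ v = √(2gh) = √(2·5.4·38.989) = 20.5203 m/s = 73.87 km/h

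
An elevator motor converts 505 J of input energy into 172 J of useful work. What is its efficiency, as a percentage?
η = W_out/W_in = 172/505 = 34.06%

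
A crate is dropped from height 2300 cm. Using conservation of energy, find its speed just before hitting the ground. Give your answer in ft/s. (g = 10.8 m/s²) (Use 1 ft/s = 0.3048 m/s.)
Convert to SI: h = 23.0 m
mgh = ½mv² ⇒ v = √(2gh) = √(2·10.8·23.0) = 22.289 m/s = 73.13 ft/s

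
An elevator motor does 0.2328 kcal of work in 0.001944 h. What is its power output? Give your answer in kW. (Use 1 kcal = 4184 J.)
Convert to SI: W = 974.035 J, t = 6.9984 s
P = W/t = 974.035/6.9984 = 139.18 W = 0.1392 kW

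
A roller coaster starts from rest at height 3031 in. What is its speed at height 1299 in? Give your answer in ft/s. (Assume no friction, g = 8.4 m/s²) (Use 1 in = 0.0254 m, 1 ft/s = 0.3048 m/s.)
Convert to SI: h₁−h₂ = 43.9928 m
mgh₁ = mgh₂ + ½mv² ⇒ v = √(2g(h₁−h₂)) = √(2·8.4·43.9928) = 27.186 m/s = 89.19 ft/s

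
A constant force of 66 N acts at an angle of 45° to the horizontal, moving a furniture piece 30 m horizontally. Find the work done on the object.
W = F·d·cosθ = (66)(30)cos(45°) = 1400 J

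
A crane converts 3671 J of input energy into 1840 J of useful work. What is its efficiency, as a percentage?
η = W_out/W_in = 1840/3671 = 50.12%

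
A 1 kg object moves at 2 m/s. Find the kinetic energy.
KE = ½mv² = ½(1)(2)² = 2.0 J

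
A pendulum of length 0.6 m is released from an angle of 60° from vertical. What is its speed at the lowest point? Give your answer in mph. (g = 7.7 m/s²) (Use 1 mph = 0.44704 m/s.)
h = L(1 − cosθ) = 0.6(1 − cos60°) = 0.3 m
v = √(2gh) = √(2·7.7·0.3) = 2.14942 m/s = 4.808 mph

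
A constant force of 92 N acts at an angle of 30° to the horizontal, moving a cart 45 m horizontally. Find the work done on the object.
W = F·d·cosθ = (92)(45)cos(30°) = 3585 J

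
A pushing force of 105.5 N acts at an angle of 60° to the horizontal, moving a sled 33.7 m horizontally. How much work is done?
W = F·d·cosθ = (105.5)(33.7)cos(60°) = 1778 J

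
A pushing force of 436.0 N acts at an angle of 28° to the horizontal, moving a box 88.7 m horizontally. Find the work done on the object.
W = F·d·cosθ = (436.0)(88.7)cos(28°) = 34150 J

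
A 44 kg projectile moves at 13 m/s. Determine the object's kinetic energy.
KE = ½mv² = ½(44)(13)² = 3718.0 J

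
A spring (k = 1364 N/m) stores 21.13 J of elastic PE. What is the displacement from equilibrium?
x = √(2·PE/k) = √(2·21.13/1364) = 0.176 m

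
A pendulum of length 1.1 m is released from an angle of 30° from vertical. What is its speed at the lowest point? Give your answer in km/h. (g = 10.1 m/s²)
h = L(1 − cosθ) = 1.1(1 − cos30°) = 0.147372 m
v = √(2gh) = √(2·10.1·0.147372) = 1.72537 m/s = 6.211 km/h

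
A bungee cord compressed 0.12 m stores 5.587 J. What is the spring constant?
k = 2·PE/x² = 2·5.587/(0.12)² = 776.0 N/m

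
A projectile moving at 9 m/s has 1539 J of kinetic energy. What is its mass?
m = 2·KE/v² = 2·1539/(9)² = 38.0 kg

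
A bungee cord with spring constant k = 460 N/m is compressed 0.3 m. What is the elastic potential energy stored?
PE = ½kx² = ½(460)(0.3)² = 20.7 J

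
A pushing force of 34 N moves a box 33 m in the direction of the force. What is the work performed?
W = F·d = (34)(33) = 1122 J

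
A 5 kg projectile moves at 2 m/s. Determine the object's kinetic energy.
KE = ½mv² = ½(5)(2)² = 10.0 J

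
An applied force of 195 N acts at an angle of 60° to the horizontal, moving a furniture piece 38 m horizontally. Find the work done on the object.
W = F·d·cosθ = (195)(38)cos(60°) = 3705 J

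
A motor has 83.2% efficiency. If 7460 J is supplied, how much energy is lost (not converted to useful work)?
W_lost = W_in(1 − η) = 7460·(1 − 0.832) = 1253 J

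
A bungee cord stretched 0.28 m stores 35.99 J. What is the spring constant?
k = 2·PE/x² = 2·35.99/(0.28)² = 918.1 N/m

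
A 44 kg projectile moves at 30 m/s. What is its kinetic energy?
KE = ½mv² = ½(44)(30)² = 19800.0 J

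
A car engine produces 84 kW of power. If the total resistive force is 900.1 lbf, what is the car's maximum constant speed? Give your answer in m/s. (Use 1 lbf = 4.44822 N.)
Convert to SI: F = 4003.84 N
P = Fv ⇒ v = P/F = 84000 W/4003.84 N = 20.98 m/s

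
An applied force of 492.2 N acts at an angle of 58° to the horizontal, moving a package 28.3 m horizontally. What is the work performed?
W = F·d·cosθ = (492.2)(28.3)cos(58°) = 7381 J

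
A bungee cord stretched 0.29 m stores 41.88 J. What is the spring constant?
k = 2·PE/x² = 2·41.88/(0.29)² = 996.0 N/m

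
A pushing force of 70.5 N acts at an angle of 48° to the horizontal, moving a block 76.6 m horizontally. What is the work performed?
W = F·d·cosθ = (70.5)(76.6)cos(48°) = 3614 J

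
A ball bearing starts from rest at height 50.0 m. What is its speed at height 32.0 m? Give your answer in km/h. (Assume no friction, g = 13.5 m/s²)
mgh₁ = mgh₂ + ½mv² ⇒ v = √(2g(h₁−h₂)) = √(2·13.5·18.0) = 22.0454 m/s = 79.36 km/h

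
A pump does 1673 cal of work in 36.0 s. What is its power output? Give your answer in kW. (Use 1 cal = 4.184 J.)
Convert to SI: W = 6999.83 J, t = 36.0 s
P = W/t = 6999.83/36.0 = 194.44 W = 0.1944 kW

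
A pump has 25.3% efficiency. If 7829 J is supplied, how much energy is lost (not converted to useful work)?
W_lost = W_in(1 − η) = 7829·(1 − 0.253) = 5848 J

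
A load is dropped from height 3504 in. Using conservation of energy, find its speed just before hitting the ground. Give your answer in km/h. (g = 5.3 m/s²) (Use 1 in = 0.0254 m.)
Convert to SI: h = 89.0016 m
mgh = ½mv² ⇒ v = √(2gh) = √(2·5.3·89.0016) = 30.7151 m/s = 110.6 km/h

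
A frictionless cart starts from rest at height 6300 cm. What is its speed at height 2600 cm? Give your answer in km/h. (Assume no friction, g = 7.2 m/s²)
Convert to SI: h₁−h₂ = 37.0 m
mgh₁ = mgh₂ + ½mv² ⇒ v = √(2g(h₁−h₂)) = √(2·7.2·37.0) = 23.0825 m/s = 83.1 km/h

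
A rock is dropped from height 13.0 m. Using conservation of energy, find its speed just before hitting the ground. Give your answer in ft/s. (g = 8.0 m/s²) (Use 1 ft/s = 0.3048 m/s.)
mgh = ½mv² ⇒ v = √(2gh) = √(2·8.0·13.0) = 14.4222 m/s = 47.32 ft/s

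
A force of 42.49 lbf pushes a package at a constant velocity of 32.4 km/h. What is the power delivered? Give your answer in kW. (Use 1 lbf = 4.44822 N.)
Convert to SI: F = 189.005 N, v = 9.0 m/s
P = Fv = (189.005)(9.0) = 1701.04 W = 1.701 kW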